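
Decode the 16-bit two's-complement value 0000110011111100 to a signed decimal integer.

3324

MSB is 0, so the value is non-negative: 0000110011111100 = 3324.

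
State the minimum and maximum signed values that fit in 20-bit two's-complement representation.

Minimum: −2^19 = -524288.
Maximum: 2^19 − 1 = 524287.

min = -524288, max = 524287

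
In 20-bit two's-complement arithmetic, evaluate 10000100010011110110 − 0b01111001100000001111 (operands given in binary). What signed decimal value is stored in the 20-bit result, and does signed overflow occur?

10000100010011110110 = -506634 (signed)
0b01111001100000001111 → 01111001100000001111 = 497679 (signed)
Subtract via negate-and-add: invert 01111001100000001111 + 1 = 10000110011111110001 (i.e. -497679).
  10000100010011110110
+ 10000110011111110001
= 00001010110011100111  (discard carry-out 1)
Result 00001010110011100111: MSB = 0 → value 44263.
Both addends (after negating the subtrahend) are negative but the stored result is non-negative: signed overflow. The true value -506634 − 497679 = -1004313 lies outside [-524288, 524287].

44263; overflow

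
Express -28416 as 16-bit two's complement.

1001000100000000

|-28416| = 28416 = 0110111100000000 in 16 bits.
Invert the bits: 1001000011111111. Add 1: 1001000100000000.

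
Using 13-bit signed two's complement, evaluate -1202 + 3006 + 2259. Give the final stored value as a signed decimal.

4063

-1202 + 3006 = 1804 (0011100001100)
1804 + 2259 = 4063 (0111111011111)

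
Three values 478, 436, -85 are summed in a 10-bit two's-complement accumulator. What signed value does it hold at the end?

-195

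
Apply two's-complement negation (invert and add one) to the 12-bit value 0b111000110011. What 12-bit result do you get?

000111001101

Invert: 000111001100. Add 1: 000111001101.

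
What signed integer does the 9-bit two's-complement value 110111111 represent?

-65

MSB is 1, so the value is negative.
Invert: 001000000. Add 1: 001000001 = 65. So the value is −65.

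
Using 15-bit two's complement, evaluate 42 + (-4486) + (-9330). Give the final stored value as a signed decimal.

42 + (-4486) = -4444 (110111010100100)
-4444 + (-9330) = -13774 (100101000110010)

-13774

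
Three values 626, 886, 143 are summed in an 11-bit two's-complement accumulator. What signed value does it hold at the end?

-393

626 + 886 = 1512 → wraps to -536 (10111101000)
-536 + 143 = -393 (11001110111)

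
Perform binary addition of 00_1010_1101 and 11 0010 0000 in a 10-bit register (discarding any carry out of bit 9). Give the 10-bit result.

1111001101

  0010101101
+ 1100100000
= 1111001101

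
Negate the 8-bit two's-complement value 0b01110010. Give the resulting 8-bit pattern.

10001110

Invert: 10001101. Add 1: 10001110.
Check: 01110010 = 114, 10001110 = -114.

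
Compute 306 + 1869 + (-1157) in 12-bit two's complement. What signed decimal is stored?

306 + 1869 = 2175 → wraps to -1921 (100001111111)
-1921 + (-1157) = -3078 → wraps to 1018 (001111111010)

1018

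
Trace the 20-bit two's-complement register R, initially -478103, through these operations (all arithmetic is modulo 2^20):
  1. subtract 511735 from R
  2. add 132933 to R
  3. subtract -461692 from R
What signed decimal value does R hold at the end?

-395213

Start: R = -478103 = 10001011010001101001.
R = -478103 − 511735 = -989838; wraps to 58738 = 00001110010101110010
R = 58738 + 132933 = 191671 = 00101110110010110111
R = 191671 − (-461692) = 653363; wraps to -395213 = 10011111100000110011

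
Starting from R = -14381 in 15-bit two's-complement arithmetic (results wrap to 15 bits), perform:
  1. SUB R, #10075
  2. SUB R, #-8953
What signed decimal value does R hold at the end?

Start: R = -14381 = 100011111010011.
R = -14381 − 10075 = -24456; wraps to 8312 = 010000001111000
R = 8312 − (-8953) = 17265; wraps to -15503 = 100001101110001

-15503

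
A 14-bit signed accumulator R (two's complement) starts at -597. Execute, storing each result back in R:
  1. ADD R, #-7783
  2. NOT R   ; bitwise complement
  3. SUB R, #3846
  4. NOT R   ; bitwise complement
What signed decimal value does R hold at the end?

-4534

Start: R = -597 = 11110110101011.
R = -597 + (-7783) = -8380; wraps to 8004 = 01111101000100
R = NOT 01111101000100 = 10000010111011 = -8005
R = -8005 − 3846 = -11851; wraps to 4533 = 01000110110101
R = NOT 01000110110101 = 10111001001010 = -4534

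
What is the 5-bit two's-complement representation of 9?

01001

9 is non-negative, so write it directly in 5 bits: 01001.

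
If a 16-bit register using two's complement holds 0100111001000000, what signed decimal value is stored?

20032

MSB is 0, so the value is non-negative: 0100111001000000 = 20032.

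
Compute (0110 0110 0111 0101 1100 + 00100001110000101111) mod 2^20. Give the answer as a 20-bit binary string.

  01100110011101011100
+ 00100001110000101111
= 10001000001110001011

10001000001110001011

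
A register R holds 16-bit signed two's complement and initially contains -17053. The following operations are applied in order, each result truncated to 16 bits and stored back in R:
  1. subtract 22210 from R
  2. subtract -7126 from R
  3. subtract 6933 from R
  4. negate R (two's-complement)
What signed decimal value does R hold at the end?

Start: R = -17053 = 1011110101100011.
R = -17053 − 22210 = -39263; wraps to 26273 = 0110011010100001
R = 26273 − (-7126) = 33399; wraps to -32137 = 1000001001110111
R = -32137 − 6933 = -39070; wraps to 26466 = 0110011101100010
R = −(26466) = -26466 = 1001100010011110

-26466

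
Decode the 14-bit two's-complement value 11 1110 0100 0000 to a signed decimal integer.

-448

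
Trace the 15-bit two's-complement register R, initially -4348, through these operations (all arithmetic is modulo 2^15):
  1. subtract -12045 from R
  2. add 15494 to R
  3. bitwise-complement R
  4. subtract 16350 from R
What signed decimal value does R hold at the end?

-6774

Start: R = -4348 = 110111100000100.
R = -4348 − (-12045) = 7697 = 001111000010001
R = 7697 + 15494 = 23191; wraps to -9577 = 101101010010111
R = NOT 101101010010111 = 010010101101000 = 9576
R = 9576 − 16350 = -6774 = 110010110001010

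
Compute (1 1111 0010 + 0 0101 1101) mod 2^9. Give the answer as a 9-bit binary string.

001001111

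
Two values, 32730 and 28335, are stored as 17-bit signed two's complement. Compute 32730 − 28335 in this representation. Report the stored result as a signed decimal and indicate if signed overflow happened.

4395; no overflow

32730 → 00111111111011010
28335 → 00110111010101111
Subtract via negate-and-add: invert 00110111010101111 + 1 = 11001000101010001 (i.e. -28335).
  00111111111011010
+ 11001000101010001
= 00001000100101011  (discard carry-out 1)
Result 00001000100101011: MSB = 0 → value 4395.
Addends (after negating the subtrahend) have opposite signs, so signed overflow cannot occur.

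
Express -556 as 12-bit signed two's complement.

|-556| = 556 = 001000101100 in 12 bits.
Invert the bits: 110111010011. Add 1: 110111010100.

110111010100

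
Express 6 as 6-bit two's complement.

000110

6 is non-negative, so write it directly in 6 bits: 000110.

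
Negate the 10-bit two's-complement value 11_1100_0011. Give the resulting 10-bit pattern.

0000111101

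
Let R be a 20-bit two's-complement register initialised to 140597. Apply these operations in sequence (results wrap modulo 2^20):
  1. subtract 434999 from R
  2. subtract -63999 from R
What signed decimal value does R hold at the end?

Start: R = 140597 = 00100010010100110101.
R = 140597 − 434999 = -294402 = 10111000000111111110
R = -294402 − (-63999) = -230403 = 11000111101111111101

-230403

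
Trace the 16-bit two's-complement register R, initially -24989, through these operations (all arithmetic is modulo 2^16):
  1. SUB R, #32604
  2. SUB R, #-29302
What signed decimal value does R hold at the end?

-28291

Start: R = -24989 = 1001111001100011.
R = -24989 − 32604 = -57593; wraps to 7943 = 0001111100000111
R = 7943 − (-29302) = 37245; wraps to -28291 = 1001000101111101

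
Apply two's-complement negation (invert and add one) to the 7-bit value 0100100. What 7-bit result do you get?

Invert: 1011011. Add 1: 1011100.
Check: 0100100 = 36, 1011100 = -36.

1011100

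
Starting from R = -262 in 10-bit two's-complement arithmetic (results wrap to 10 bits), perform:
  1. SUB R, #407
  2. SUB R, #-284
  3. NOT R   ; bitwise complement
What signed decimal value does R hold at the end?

384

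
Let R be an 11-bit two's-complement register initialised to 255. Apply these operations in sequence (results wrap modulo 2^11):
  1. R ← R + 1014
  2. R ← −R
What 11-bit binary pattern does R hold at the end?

01100001011

Start: R = 255 = 00011111111.
R = 255 + 1014 = 1269; wraps to -779 = 10011110101
R = −(-779) = 779 = 01100001011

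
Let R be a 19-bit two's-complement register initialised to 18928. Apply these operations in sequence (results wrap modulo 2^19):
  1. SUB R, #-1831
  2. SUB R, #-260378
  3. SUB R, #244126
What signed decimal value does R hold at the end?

37011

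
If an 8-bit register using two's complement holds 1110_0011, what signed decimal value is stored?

-29

MSB is 1, so the value is negative.
Unsigned reading: 227. Subtract 2^8 = 256: 227 − 256 = -29.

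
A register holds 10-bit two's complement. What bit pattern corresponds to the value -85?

1110101011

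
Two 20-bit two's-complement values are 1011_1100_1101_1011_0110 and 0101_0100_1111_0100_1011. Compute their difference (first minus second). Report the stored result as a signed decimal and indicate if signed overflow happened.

425579; overflow

1011_1100_1101_1011_0110 → 10111100110110110110 = -275018 (signed)
0101_0100_1111_0100_1011 → 01010100111101001011 = 347979 (signed)
Subtract via negate-and-add: invert 01010100111101001011 + 1 = 10101011000010110101 (i.e. -347979).
  10111100110110110110
+ 10101011000010110101
= 01100111111001101011  (discard carry-out 1)
Result 01100111111001101011: MSB = 0 → value 425579.
Both addends (after negating the subtrahend) are negative but the stored result is non-negative: signed overflow. The true value -275018 − 347979 = -622997 lies outside [-524288, 524287].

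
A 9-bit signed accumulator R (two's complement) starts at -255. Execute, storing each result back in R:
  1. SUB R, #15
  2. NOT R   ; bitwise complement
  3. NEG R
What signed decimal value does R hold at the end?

243

Start: R = -255 = 100000001.
R = -255 − 15 = -270; wraps to 242 = 011110010
R = NOT 011110010 = 100001101 = -243
R = −(-243) = 243 = 011110011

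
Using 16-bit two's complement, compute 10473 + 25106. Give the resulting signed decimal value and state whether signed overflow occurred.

-29957; overflow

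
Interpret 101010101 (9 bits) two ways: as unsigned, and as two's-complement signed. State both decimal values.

Unsigned: 101010101 = 341.
Signed: MSB=1 → 341 − 512 = -171.

unsigned = 341, signed = -171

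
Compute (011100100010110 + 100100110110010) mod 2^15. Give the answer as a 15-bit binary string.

  011100100010110
+ 100100110110010
= 000001011001000  (discard carry-out 1)

000001011001000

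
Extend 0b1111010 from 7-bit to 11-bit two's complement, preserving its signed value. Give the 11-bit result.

11111111010

MSB of 1111010 is 1; replicate it into the new high bits.
1111|1111010 → 11111111010 (still -6).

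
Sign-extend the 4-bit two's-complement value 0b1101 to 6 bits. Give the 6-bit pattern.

MSB of 1101 is 1; replicate it into the new high bits.
11|1101 → 111101 (still -3).

111101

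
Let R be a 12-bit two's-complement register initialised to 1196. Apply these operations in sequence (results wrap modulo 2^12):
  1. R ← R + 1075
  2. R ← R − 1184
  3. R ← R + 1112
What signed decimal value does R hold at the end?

-1897

Start: R = 1196 = 010010101100.
R = 1196 + 1075 = 2271; wraps to -1825 = 100011011111
R = -1825 − 1184 = -3009; wraps to 1087 = 010000111111
R = 1087 + 1112 = 2199; wraps to -1897 = 100010010111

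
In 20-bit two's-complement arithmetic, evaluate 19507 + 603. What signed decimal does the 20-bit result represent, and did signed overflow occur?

20110; no overflow

19507 → 00000100110000110011
603 → 00000000001001011011
  00000100110000110011
+ 00000000001001011011
= 00000100111010001110
Result 00000100111010001110: MSB = 0 → value 20110.
Both addends are non-negative and so is the stored result: no signed overflow.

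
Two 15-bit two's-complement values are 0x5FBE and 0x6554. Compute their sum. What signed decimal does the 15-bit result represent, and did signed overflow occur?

-15086; no overflow

0x5FBE = 101111110111110 = -8258 (signed)
0x6554 = 110010101010100 = -6828 (signed)
  101111110111110
+ 110010101010100
= 100010100010010  (discard carry-out 1)
Result 100010100010010: MSB = 1 → 17682 − 32768 = -15086.
Both addends are negative and so is the stored result: no signed overflow.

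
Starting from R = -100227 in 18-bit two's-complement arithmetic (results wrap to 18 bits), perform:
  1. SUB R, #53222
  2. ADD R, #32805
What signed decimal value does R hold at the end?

-120644

Start: R = -100227 = 100111100001111101.
R = -100227 − 53222 = -153449; wraps to 108695 = 011010100010010111
R = 108695 + 32805 = 141500; wraps to -120644 = 100010100010111100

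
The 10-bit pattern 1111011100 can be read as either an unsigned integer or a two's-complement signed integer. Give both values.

Unsigned: 1111011100 = 988.
Signed: MSB=1 → 988 − 1024 = -36.

unsigned = 988, signed = -36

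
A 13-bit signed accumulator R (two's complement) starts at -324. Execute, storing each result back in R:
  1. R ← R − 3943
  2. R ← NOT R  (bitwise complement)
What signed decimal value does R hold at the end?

-3926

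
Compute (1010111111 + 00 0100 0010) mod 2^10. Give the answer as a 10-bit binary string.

1100000001

  1010111111
+ 0001000010
= 1100000001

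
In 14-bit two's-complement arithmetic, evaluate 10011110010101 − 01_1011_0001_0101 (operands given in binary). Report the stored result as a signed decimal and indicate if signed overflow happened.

3200; overflow

10011110010101 = -6251 (signed)
01_1011_0001_0101 → 01101100010101 = 6933 (signed)
Subtract via negate-and-add: invert 01101100010101 + 1 = 10010011101011 (i.e. -6933).
  10011110010101
+ 10010011101011
= 00110010000000  (discard carry-out 1)
Result 00110010000000: MSB = 0 → value 3200.
Both addends (after negating the subtrahend) are negative but the stored result is non-negative: signed overflow. The true value -6251 − 6933 = -13184 lies outside [-8192, 8191].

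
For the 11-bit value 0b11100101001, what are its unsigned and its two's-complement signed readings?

Unsigned: 11100101001 = 1833.
Signed: MSB=1 → 1833 − 2048 = -215.

unsigned = 1833, signed = -215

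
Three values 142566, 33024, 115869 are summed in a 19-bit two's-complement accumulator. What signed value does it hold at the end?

142566 + 33024 = 175590 (0101010110111100110)
175590 + 115869 = 291459 → wraps to -232829 (1000111001010000011)

-232829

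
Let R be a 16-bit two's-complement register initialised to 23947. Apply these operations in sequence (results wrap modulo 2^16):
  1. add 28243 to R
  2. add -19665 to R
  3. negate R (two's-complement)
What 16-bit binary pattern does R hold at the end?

1000000011110011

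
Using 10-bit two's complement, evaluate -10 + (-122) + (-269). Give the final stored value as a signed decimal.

-10 + (-122) = -132 (1101111100)
-132 + (-269) = -401 (1001101111)

-401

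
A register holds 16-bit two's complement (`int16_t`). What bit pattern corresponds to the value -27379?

|-27379| = 27379 = 0110101011110011 in 16 bits.
Invert the bits: 1001010100001100. Add 1: 1001010100001101.

1001010100001101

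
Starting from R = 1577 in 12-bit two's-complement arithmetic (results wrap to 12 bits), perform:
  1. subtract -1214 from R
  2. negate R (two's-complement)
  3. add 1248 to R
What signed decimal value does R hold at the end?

-1543

Start: R = 1577 = 011000101001.
R = 1577 − (-1214) = 2791; wraps to -1305 = 101011100111
R = −(-1305) = 1305 = 010100011001
R = 1305 + 1248 = 2553; wraps to -1543 = 100111111001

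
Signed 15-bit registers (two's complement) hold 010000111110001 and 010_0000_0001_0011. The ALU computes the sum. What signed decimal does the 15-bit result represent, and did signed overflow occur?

-15868; overflow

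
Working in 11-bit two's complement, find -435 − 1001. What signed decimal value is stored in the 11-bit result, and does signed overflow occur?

612; overflow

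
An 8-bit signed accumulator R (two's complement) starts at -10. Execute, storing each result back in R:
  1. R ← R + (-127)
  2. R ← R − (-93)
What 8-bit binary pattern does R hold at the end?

11010100

Start: R = -10 = 11110110.
R = -10 + (-127) = -137; wraps to 119 = 01110111
R = 119 − (-93) = 212; wraps to -44 = 11010100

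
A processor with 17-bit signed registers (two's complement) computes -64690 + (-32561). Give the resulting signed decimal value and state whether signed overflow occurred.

-64690 → 10000001101001110
-32561 → 11000000011001111
  10000001101001110
+ 11000000011001111
= 01000010000011101  (discard carry-out 1)
Result 01000010000011101: MSB = 0 → value 33821.
Both addends are negative but the stored result is non-negative: signed overflow. The true value -64690 + (-32561) = -97251 lies outside [-65536, 65535].

33821; overflow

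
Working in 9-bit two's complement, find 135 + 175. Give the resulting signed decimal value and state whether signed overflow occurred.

135 → 010000111
175 → 010101111
  010000111
+ 010101111
= 100110110
Result 100110110: MSB = 1 → 310 − 512 = -202.
Both addends are non-negative but the stored result is negative: signed overflow. The true value 135 + 175 = 310 lies outside [-256, 255].

-202; overflow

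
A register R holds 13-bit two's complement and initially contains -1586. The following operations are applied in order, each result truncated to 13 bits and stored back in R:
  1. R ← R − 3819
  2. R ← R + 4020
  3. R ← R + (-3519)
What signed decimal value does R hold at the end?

3288

Start: R = -1586 = 1100111001110.
R = -1586 − 3819 = -5405; wraps to 2787 = 0101011100011
R = 2787 + 4020 = 6807; wraps to -1385 = 1101010010111
R = -1385 + (-3519) = -4904; wraps to 3288 = 0110011011000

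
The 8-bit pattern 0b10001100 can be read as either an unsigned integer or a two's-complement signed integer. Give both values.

Unsigned: 10001100 = 140.
Signed: MSB=1 → 140 − 256 = -116.

unsigned = 140, signed = -116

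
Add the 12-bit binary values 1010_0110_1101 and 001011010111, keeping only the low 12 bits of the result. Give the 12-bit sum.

110101000100

  101001101101
+ 001011010111
= 110101000100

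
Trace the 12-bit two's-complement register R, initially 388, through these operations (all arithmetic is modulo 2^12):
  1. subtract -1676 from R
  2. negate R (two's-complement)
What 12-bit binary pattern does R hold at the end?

011111110000

Start: R = 388 = 000110000100.
R = 388 − (-1676) = 2064; wraps to -2032 = 100000010000
R = −(-2032) = 2032 = 011111110000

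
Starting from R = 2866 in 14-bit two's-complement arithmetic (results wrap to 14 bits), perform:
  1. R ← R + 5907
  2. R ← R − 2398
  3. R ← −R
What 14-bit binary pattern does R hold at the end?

10011100011001

Start: R = 2866 = 00101100110010.
R = 2866 + 5907 = 8773; wraps to -7611 = 10001001000101
R = -7611 − 2398 = -10009; wraps to 6375 = 01100011100111
R = −(6375) = -6375 = 10011100011001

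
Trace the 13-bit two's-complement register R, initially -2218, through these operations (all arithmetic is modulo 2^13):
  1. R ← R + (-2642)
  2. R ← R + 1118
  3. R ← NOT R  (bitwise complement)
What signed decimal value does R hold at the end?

3741

Start: R = -2218 = 1011101010110.
R = -2218 + (-2642) = -4860; wraps to 3332 = 0110100000100
R = 3332 + 1118 = 4450; wraps to -3742 = 1000101100010
R = NOT 1000101100010 = 0111010011101 = 3741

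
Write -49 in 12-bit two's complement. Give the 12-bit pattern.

111111001111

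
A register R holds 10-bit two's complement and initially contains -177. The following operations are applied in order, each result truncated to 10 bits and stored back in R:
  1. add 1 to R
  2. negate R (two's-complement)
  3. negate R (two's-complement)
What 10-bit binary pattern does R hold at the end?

1101010000

Start: R = -177 = 1101001111.
R = -177 + 1 = -176 = 1101010000
R = −(-176) = 176 = 0010110000
R = −(176) = -176 = 1101010000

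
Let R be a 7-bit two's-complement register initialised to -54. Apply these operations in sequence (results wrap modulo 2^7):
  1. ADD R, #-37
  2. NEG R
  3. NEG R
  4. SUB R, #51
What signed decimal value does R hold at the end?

Start: R = -54 = 1001010.
R = -54 + (-37) = -91; wraps to 37 = 0100101
R = −(37) = -37 = 1011011
R = −(-37) = 37 = 0100101
R = 37 − 51 = -14 = 1110010

-14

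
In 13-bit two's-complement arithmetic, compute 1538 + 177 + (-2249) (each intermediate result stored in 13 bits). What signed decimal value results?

-534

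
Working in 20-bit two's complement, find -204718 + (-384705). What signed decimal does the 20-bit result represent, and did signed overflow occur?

459153; overflow

-204718 → 11001110000001010010
-384705 → 10100010000100111111
  11001110000001010010
+ 10100010000100111111
= 01110000000110010001  (discard carry-out 1)
Result 01110000000110010001: MSB = 0 → value 459153.
Both addends are negative but the stored result is non-negative: signed overflow. The true value -204718 + (-384705) = -589423 lies outside [-524288, 524287].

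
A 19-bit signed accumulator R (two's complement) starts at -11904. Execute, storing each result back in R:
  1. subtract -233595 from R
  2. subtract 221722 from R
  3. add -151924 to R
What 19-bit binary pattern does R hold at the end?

Start: R = -11904 = 1111101000110000000.
R = -11904 − (-233595) = 221691 = 0110110000111111011
R = 221691 − 221722 = -31 = 1111111111111100001
R = -31 + (-151924) = -151955 = 1011010111001101101

1011010111001101101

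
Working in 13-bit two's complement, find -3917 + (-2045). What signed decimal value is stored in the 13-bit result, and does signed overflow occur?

-3917 → 1000010110011
-2045 → 1100000000011
  1000010110011
+ 1100000000011
= 0100010110110  (discard carry-out 1)
Result 0100010110110: MSB = 0 → value 2230.
Both addends are negative but the stored result is non-negative: signed overflow. The true value -3917 + (-2045) = -5962 lies outside [-4096, 4095].

2230; overflow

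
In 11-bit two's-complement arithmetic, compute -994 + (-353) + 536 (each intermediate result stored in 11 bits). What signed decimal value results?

-811

-994 + (-353) = -1347 → wraps to 701 (01010111101)
701 + 536 = 1237 → wraps to -811 (10011010101)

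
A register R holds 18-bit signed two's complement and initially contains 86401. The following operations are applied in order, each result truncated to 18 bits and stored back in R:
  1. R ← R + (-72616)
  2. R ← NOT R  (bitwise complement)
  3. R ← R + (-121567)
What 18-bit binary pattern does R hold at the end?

Start: R = 86401 = 010101000110000001.
R = 86401 + (-72616) = 13785 = 000011010111011001
R = NOT 000011010111011001 = 111100101000100110 = -13786
R = -13786 + (-121567) = -135353; wraps to 126791 = 011110111101000111

011110111101000111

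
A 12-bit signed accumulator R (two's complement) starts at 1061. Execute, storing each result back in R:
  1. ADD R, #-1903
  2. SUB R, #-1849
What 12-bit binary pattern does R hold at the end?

001111101111

Start: R = 1061 = 010000100101.
R = 1061 + (-1903) = -842 = 110010110110
R = -842 − (-1849) = 1007 = 001111101111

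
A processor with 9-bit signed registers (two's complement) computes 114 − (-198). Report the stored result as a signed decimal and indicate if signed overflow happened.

114 → 001110010
-198 → 100111010
Subtract via negate-and-add: invert 100111010 + 1 = 011000110 (i.e. 198).
  001110010
+ 011000110
= 100111000
Result 100111000: MSB = 1 → 312 − 512 = -200.
Both addends (after negating the subtrahend) are non-negative but the stored result is negative: signed overflow. The true value 114 − (-198) = 312 lies outside [-256, 255].

-200; overflow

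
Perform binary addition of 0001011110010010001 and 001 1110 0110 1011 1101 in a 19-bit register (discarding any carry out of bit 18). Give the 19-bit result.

  0001011110010010001
+ 0011110011010111101
= 0101010001101001110

0101010001101001110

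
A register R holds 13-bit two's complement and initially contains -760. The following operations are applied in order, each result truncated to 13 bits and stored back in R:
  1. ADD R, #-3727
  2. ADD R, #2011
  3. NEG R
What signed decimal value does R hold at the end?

Start: R = -760 = 1110100001000.
R = -760 + (-3727) = -4487; wraps to 3705 = 0111001111001
R = 3705 + 2011 = 5716; wraps to -2476 = 1011001010100
R = −(-2476) = 2476 = 0100110101100

2476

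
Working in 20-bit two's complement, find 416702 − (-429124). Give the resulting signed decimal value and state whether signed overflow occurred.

-202750; overflow

416702 → 01100101101110111110
-429124 → 10010111001110111100
Subtract via negate-and-add: invert 10010111001110111100 + 1 = 01101000110001000100 (i.e. 429124).
  01100101101110111110
+ 01101000110001000100
= 11001110100000000010
Result 11001110100000000010: MSB = 1 → 845826 − 1048576 = -202750.
Both addends (after negating the subtrahend) are non-negative but the stored result is negative: signed overflow. The true value 416702 − (-429124) = 845826 lies outside [-524288, 524287].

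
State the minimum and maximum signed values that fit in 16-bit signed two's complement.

Minimum: −2^15 = -32768.
Maximum: 2^15 − 1 = 32767.

min = -32768, max = 32767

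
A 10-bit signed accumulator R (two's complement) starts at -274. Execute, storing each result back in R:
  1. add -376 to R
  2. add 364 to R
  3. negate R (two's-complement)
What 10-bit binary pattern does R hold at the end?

Start: R = -274 = 1011101110.
R = -274 + (-376) = -650; wraps to 374 = 0101110110
R = 374 + 364 = 738; wraps to -286 = 1011100010
R = −(-286) = 286 = 0100011110

0100011110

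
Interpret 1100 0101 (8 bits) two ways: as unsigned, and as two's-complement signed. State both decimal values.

unsigned = 197, signed = -59

Unsigned: 11000101 = 197.
Signed: MSB=1 → 197 − 256 = -59.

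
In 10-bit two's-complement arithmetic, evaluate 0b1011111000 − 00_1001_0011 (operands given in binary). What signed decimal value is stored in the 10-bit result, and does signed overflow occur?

-411; no overflow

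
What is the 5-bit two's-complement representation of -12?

10100

|-12| = 12 = 01100 in 5 bits.
Invert the bits: 10011. Add 1: 10100.
Check: 10100 reads as 20 − 32 = -12.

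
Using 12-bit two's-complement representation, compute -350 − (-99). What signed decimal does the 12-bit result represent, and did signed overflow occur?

-350 → 111010100010
-99 → 111110011101
Subtract via negate-and-add: invert 111110011101 + 1 = 000001100011 (i.e. 99).
  111010100010
+ 000001100011
= 111100000101
Result 111100000101: MSB = 1 → 3845 − 4096 = -251.
Addends (after negating the subtrahend) have opposite signs, so signed overflow cannot occur.

-251; no overflow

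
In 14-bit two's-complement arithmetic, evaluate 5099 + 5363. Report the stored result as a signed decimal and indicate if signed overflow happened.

5099 → 01001111101011
5363 → 01010011110011
  01001111101011
+ 01010011110011
= 10100011011110
Result 10100011011110: MSB = 1 → 10462 − 16384 = -5922.
Both addends are non-negative but the stored result is negative: signed overflow. The true value 5099 + 5363 = 10462 lies outside [-8192, 8191].

-5922; overflow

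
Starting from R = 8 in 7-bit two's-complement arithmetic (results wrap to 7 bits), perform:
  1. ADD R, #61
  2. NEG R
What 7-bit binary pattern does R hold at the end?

Start: R = 8 = 0001000.
R = 8 + 61 = 69; wraps to -59 = 1000101
R = −(-59) = 59 = 0111011

0111011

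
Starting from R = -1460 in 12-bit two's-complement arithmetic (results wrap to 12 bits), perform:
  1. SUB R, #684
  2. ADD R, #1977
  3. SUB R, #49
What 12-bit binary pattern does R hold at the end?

Start: R = -1460 = 101001001100.
R = -1460 − 684 = -2144; wraps to 1952 = 011110100000
R = 1952 + 1977 = 3929; wraps to -167 = 111101011001
R = -167 − 49 = -216 = 111100101000

111100101000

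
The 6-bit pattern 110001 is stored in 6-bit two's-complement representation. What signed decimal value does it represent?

-15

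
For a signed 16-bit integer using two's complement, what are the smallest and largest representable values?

min = -32768, max = 32767

Minimum: −2^15 = -32768.
Maximum: 2^15 − 1 = 32767.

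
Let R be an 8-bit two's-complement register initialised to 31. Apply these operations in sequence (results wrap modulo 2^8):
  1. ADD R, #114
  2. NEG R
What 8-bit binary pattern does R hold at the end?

01101111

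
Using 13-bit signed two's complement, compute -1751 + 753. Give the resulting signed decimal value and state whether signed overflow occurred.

-998; no overflow

-1751 → 1100100101001
753 → 0001011110001
  1100100101001
+ 0001011110001
= 1110000011010
Result 1110000011010: MSB = 1 → 7194 − 8192 = -998.
Addends have opposite signs, so signed overflow cannot occur.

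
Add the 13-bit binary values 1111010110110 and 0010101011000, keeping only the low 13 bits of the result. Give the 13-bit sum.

0010000001110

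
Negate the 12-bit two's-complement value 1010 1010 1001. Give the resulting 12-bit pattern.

Invert: 010101010110. Add 1: 010101010111.

010101010111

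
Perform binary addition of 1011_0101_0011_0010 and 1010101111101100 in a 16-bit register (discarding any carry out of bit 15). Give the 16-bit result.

0110000100011110

  1011010100110010
+ 1010101111101100
= 0110000100011110  (discard carry-out 1)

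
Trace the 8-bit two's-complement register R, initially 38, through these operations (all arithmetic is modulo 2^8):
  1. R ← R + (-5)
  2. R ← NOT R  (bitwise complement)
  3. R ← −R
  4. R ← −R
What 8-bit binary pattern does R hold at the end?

Start: R = 38 = 00100110.
R = 38 + (-5) = 33 = 00100001
R = NOT 00100001 = 11011110 = -34
R = −(-34) = 34 = 00100010
R = −(34) = -34 = 11011110

11011110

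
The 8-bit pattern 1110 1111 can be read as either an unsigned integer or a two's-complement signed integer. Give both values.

unsigned = 239, signed = -17

Unsigned: 11101111 = 239.
Signed: MSB=1 → 239 − 256 = -17.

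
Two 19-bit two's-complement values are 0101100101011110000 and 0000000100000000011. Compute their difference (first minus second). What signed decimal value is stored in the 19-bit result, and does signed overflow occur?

0101100101011110000 = 183024 (signed)
0000000100000000011 = 2051 (signed)
Subtract via negate-and-add: invert 0000000100000000011 + 1 = 1111111011111111101 (i.e. -2051).
  0101100101011110000
+ 1111111011111111101
= 0101100001011101101  (discard carry-out 1)
Result 0101100001011101101: MSB = 0 → value 180973.
Addends (after negating the subtrahend) have opposite signs, so signed overflow cannot occur.

180973; no overflow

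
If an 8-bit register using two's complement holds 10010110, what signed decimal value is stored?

-106

MSB is 1, so the value is negative.
Unsigned reading: 150. Subtract 2^8 = 256: 150 − 256 = -106.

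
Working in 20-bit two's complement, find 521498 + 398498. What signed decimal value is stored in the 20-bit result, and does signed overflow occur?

521498 → 01111111010100011010
398498 → 01100001010010100010
  01111111010100011010
+ 01100001010010100010
= 11100000100110111100
Result 11100000100110111100: MSB = 1 → 919996 − 1048576 = -128580.
Both addends are non-negative but the stored result is negative: signed overflow. The true value 521498 + 398498 = 919996 lies outside [-524288, 524287].

-128580; overflow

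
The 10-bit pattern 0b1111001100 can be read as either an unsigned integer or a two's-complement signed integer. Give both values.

Unsigned: 1111001100 = 972.
Signed: MSB=1 → 972 − 1024 = -52.

unsigned = 972, signed = -52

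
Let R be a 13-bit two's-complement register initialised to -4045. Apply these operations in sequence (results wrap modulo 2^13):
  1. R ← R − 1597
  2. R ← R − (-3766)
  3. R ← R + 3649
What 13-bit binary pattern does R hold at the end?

Start: R = -4045 = 1000000110011.
R = -4045 − 1597 = -5642; wraps to 2550 = 0100111110110
R = 2550 − (-3766) = 6316; wraps to -1876 = 1100010101100
R = -1876 + 3649 = 1773 = 0011011101101

0011011101101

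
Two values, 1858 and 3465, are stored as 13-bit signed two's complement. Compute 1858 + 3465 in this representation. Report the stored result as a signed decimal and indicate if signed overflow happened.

-2869; overflow

1858 → 0011101000010
3465 → 0110110001001
  0011101000010
+ 0110110001001
= 1010011001011
Result 1010011001011: MSB = 1 → 5323 − 8192 = -2869.
Both addends are non-negative but the stored result is negative: signed overflow. The true value 1858 + 3465 = 5323 lies outside [-4096, 4095].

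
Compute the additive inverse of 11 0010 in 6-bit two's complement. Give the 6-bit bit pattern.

Invert: 001101. Add 1: 001110.

001110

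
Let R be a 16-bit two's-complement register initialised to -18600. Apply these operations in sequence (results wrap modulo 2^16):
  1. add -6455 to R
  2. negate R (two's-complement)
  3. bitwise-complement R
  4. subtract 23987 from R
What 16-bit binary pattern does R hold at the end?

0100000001101101

Start: R = -18600 = 1011011101011000.
R = -18600 + (-6455) = -25055 = 1001111000100001
R = −(-25055) = 25055 = 0110000111011111
R = NOT 0110000111011111 = 1001111000100000 = -25056
R = -25056 − 23987 = -49043; wraps to 16493 = 0100000001101101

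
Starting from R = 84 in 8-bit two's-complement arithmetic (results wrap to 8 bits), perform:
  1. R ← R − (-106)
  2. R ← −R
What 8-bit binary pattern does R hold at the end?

Start: R = 84 = 01010100.
R = 84 − (-106) = 190; wraps to -66 = 10111110
R = −(-66) = 66 = 01000010

01000010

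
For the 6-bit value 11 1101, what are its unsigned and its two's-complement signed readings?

unsigned = 61, signed = -3

Unsigned: 111101 = 61.
Signed: MSB=1 → 61 − 64 = -3.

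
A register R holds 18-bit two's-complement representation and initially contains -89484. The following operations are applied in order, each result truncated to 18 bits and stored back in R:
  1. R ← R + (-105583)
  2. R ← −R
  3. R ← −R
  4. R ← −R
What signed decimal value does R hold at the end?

Start: R = -89484 = 101010001001110100.
R = -89484 + (-105583) = -195067; wraps to 67077 = 010000011000000101
R = −(67077) = -67077 = 101111100111111011
R = −(-67077) = 67077 = 010000011000000101
R = −(67077) = -67077 = 101111100111111011

-67077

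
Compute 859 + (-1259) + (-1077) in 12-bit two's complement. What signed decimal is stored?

-1477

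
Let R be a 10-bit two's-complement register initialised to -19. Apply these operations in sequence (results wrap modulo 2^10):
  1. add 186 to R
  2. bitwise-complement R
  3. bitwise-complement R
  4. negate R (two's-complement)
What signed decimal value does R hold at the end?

Start: R = -19 = 1111101101.
R = -19 + 186 = 167 = 0010100111
R = NOT 0010100111 = 1101011000 = -168
R = NOT 1101011000 = 0010100111 = 167
R = −(167) = -167 = 1101011001

-167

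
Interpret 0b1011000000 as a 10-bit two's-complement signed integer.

MSB is 1, so the value is negative.
Invert: 0100111111. Add 1: 0101000000 = 320. So the value is −320.

-320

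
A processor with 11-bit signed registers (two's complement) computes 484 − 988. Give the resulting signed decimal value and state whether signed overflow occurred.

484 → 00111100100
988 → 01111011100
Subtract via negate-and-add: invert 01111011100 + 1 = 10000100100 (i.e. -988).
  00111100100
+ 10000100100
= 11000001000
Result 11000001000: MSB = 1 → 1544 − 2048 = -504.
Addends (after negating the subtrahend) have opposite signs, so signed overflow cannot occur.

-504; no overflow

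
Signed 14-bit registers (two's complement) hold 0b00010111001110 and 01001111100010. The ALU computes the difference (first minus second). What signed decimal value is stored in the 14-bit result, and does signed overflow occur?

-3604; no overflow

0b00010111001110 → 00010111001110 = 1486 (signed)
01001111100010 = 5090 (signed)
Subtract via negate-and-add: invert 01001111100010 + 1 = 10110000011110 (i.e. -5090).
  00010111001110
+ 10110000011110
= 11000111101100
Result 11000111101100: MSB = 1 → 12780 − 16384 = -3604.
Addends (after negating the subtrahend) have opposite signs, so signed overflow cannot occur.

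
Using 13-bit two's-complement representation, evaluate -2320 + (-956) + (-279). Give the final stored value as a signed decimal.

-3555

-2320 + (-956) = -3276 (1001100110100)
-3276 + (-279) = -3555 (1001000011101)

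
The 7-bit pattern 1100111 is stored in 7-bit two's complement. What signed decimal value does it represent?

MSB is 1, so the value is negative.
Invert: 0011000. Add 1: 0011001 = 25. So the value is −25.

-25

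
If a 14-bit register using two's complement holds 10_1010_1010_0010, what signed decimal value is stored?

MSB is 1, so the value is negative.
Invert: 01010101011101. Add 1: 01010101011110 = 5470. So the value is −5470.

-5470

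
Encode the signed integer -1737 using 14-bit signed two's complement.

11100100110111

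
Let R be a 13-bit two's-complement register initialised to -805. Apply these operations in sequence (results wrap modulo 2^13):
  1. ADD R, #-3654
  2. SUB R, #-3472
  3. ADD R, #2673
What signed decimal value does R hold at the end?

1686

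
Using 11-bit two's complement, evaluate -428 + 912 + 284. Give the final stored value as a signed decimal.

-428 + 912 = 484 (00111100100)
484 + 284 = 768 (01100000000)

768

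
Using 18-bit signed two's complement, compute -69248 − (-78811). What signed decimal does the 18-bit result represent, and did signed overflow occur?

-69248 → 101111000110000000
-78811 → 101100110000100101
Subtract via negate-and-add: invert 101100110000100101 + 1 = 010011001111011011 (i.e. 78811).
  101111000110000000
+ 010011001111011011
= 000010010101011011  (discard carry-out 1)
Result 000010010101011011: MSB = 0 → value 9563.
Addends (after negating the subtrahend) have opposite signs, so signed overflow cannot occur.

9563; no overflow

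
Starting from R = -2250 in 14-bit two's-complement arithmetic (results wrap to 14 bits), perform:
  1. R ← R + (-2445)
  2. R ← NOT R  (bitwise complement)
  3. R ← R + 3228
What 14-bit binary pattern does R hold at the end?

01111011110010

Start: R = -2250 = 11011100110110.
R = -2250 + (-2445) = -4695 = 10110110101001
R = NOT 10110110101001 = 01001001010110 = 4694
R = 4694 + 3228 = 7922 = 01111011110010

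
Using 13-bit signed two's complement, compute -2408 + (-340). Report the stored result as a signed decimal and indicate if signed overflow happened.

-2748; no overflow

-2408 → 1011010011000
-340 → 1111010101100
  1011010011000
+ 1111010101100
= 1010101000100  (discard carry-out 1)
Result 1010101000100: MSB = 1 → 5444 − 8192 = -2748.
Both addends are negative and so is the stored result: no signed overflow.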